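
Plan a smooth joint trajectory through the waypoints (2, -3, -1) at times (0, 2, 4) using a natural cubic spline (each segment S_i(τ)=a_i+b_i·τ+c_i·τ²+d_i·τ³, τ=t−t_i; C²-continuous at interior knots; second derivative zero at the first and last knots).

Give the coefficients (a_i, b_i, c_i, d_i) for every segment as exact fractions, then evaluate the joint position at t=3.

  seg 0: a=2 b=-27/8 c=0 d=7/32
  seg 1: a=-3 b=-3/4 c=21/16 d=-7/32
S(3) = -85/32

Δ: Δ0=-5/2, Δ1=1
row 1: diag=8, rhs=21; c'=1/4, d'=21/8
back: M1=21/8
M: M0=0, M1=21/8, M2=0
seg 0: a=2, c=M0/2=0, d=(M1−M0)/(6·2)=7/32, b=Δ0−h0·(2M0+M1)/6=-27/8
seg 1: a=-3, c=M1/2=21/16, d=(M2−M1)/(6·2)=-7/32, b=Δ1−h1·(2M1+M2)/6=-3/4
t_q=3 → seg 1, τ=1; S=-3+-3/4·τ+21/16·τ²+-7/32·τ³=-85/32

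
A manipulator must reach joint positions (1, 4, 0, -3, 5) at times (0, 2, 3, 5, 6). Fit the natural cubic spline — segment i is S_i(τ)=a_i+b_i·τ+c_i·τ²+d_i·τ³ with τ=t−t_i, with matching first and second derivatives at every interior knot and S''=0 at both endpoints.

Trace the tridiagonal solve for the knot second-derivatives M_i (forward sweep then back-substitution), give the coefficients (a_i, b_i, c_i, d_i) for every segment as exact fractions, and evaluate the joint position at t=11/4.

Δ: Δ0=3/2, Δ1=-4, Δ2=-3/2, Δ3=8
row 1: diag=6, rhs=-33; c'=1/6, d'=-11/2
row 2: denom=6−1·1/6=35/6; d'=(15−1·-11/2)/(35/6)=123/35
row 3: denom=6−2·12/35=186/35; d'=(57−2·123/35)/(186/35)=583/62
back: M3=583/62
back: M2=123/35−12/35·583/62=9/31
back: M1=-11/2−1/6·9/31=-172/31
M: M0=0, M1=-172/31, M2=9/31, M3=583/62, M4=0
seg 0: a=1, c=M0/2=0, d=(M1−M0)/(6·2)=-43/93, b=Δ0−h0·(2M0+M1)/6=623/186
seg 1: a=4, c=M1/2=-86/31, d=(M2−M1)/(6·1)=181/186, b=Δ1−h1·(2M1+M2)/6=-409/186
seg 2: a=0, c=M2/2=9/62, d=(M3−M2)/(6·2)=565/744, b=Δ2−h2·(2M2+M3)/6=-449/93
seg 3: a=-3, c=M3/2=583/124, d=(M4−M3)/(6·1)=-583/372, b=Δ3−h3·(2M3+M4)/6=905/186
t_q=11/4 → seg 1, τ=3/4; S=4+-409/186·τ+-86/31·τ²+181/186·τ³=4765/3968

  seg 0: a=1 b=623/186 c=0 d=-43/93
  seg 1: a=4 b=-409/186 c=-86/31 d=181/186
  seg 2: a=0 b=-449/93 c=9/62 d=565/744
  seg 3: a=-3 b=905/186 c=583/124 d=-583/372
S(11/4) = 4765/3968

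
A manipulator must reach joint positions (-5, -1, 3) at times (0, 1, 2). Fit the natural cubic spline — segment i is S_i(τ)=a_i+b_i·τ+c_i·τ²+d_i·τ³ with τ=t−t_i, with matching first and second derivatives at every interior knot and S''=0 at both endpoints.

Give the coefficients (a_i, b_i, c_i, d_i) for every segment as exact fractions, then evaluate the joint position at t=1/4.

  seg 0: a=-5 b=4 c=0 d=0
  seg 1: a=-1 b=4 c=0 d=0
S(1/4) = -4

Δ: Δ0=4, Δ1=4
row 1: diag=4, rhs=0; c'=1/4, d'=0
back: M1=0
M: M0=0, M1=0, M2=0
seg 0: a=-5, c=M0/2=0, d=(M1−M0)/(6·1)=0, b=Δ0−h0·(2M0+M1)/6=4
seg 1: a=-1, c=M1/2=0, d=(M2−M1)/(6·1)=0, b=Δ1−h1·(2M1+M2)/6=4
t_q=1/4 → seg 0, τ=1/4; S=-5+4·τ+0·τ²+0·τ³=-4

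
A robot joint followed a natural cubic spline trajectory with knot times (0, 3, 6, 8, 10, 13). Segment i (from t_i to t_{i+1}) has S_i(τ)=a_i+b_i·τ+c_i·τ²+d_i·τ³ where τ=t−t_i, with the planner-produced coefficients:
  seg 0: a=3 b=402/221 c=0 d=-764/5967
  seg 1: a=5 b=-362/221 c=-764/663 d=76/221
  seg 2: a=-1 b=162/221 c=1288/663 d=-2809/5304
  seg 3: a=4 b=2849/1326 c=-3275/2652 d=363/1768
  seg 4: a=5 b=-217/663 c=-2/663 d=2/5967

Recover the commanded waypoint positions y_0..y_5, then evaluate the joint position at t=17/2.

y_0 = S_0(0) = a_0 = 3
y_1 = S_1(0) = a_1 = 5
y_2 = S_2(0) = a_2 = -1
y_3 = S_3(0) = a_3 = 4
y_4 = S_4(0) = a_4 = 5
y_5 = S_4(3) = 4
t_q=17/2 is in segment 3 (τ=1/2); S_3(τ)=67767/14144

y_0=3 y_1=5 y_2=-1 y_3=4 y_4=5 y_5=4
S(17/2) = 67767/14144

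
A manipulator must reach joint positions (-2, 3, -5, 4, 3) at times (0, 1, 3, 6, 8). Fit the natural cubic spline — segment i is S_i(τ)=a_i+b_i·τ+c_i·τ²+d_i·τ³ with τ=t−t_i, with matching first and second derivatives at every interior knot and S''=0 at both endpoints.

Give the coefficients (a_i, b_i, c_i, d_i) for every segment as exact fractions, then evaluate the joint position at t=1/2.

Δ: Δ0=5, Δ1=-4, Δ2=3, Δ3=-1/2
row 1: diag=6, rhs=-54; c'=1/3, d'=-9
row 2: denom=10−2·1/3=28/3; d'=(42−2·-9)/(28/3)=45/7
row 3: denom=10−3·9/28=253/28; d'=(-21−3·45/7)/(253/28)=-1128/253
back: M3=-1128/253
back: M2=45/7−9/28·-1128/253=1989/253
back: M1=-9−1/3·1989/253=-2940/253
M: M0=0, M1=-2940/253, M2=1989/253, M3=-1128/253, M4=0
seg 0: a=-2, c=M0/2=0, d=(M1−M0)/(6·1)=-490/253, b=Δ0−h0·(2M0+M1)/6=1755/253
seg 1: a=3, c=M1/2=-1470/253, d=(M2−M1)/(6·2)=1643/1012, b=Δ1−h1·(2M1+M2)/6=285/253
seg 2: a=-5, c=M2/2=1989/506, d=(M3−M2)/(6·3)=-1039/1518, b=Δ2−h2·(2M2+M3)/6=-666/253
seg 3: a=4, c=M3/2=-564/253, d=(M4−M3)/(6·2)=94/253, b=Δ3−h3·(2M3+M4)/6=1251/506
t_q=1/2 → seg 0, τ=1/2; S=-2+1755/253·τ+0·τ²+-490/253·τ³=1241/1012

  seg 0: a=-2 b=1755/253 c=0 d=-490/253
  seg 1: a=3 b=285/253 c=-1470/253 d=1643/1012
  seg 2: a=-5 b=-666/253 c=1989/506 d=-1039/1518
  seg 3: a=4 b=1251/506 c=-564/253 d=94/253
S(1/2) = 1241/1012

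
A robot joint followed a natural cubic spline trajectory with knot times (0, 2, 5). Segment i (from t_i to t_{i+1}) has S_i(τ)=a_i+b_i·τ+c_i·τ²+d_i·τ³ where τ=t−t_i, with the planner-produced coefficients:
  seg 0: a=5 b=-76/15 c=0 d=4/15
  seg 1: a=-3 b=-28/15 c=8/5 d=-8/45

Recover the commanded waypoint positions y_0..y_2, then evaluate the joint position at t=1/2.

y_0 = S_0(0) = a_0 = 5
y_1 = S_1(0) = a_1 = -3
y_2 = S_1(3) = 1
t_q=1/2 is in segment 0 (τ=1/2); S_0(τ)=5/2

y_0=5 y_1=-3 y_2=1
S(1/2) = 5/2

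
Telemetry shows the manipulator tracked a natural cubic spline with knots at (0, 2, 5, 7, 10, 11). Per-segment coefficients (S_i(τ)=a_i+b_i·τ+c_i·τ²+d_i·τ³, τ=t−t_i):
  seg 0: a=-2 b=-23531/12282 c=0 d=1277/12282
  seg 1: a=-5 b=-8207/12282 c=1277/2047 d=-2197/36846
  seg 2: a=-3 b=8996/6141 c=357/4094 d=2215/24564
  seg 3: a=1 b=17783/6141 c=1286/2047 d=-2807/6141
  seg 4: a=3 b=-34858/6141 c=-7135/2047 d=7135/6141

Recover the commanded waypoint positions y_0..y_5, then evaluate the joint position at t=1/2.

y_0 = S_0(0) = a_0 = -2
y_1 = S_1(0) = a_1 = -5
y_2 = S_2(0) = a_2 = -3
y_3 = S_3(0) = a_3 = 1
y_4 = S_4(0) = a_4 = 3
y_5 = S_4(1) = -5
t_q=1/2 is in segment 0 (τ=1/2); S_0(τ)=-96453/32752

y_0=-2 y_1=-5 y_2=-3 y_3=1 y_4=3 y_5=-5
S(1/2) = -96453/32752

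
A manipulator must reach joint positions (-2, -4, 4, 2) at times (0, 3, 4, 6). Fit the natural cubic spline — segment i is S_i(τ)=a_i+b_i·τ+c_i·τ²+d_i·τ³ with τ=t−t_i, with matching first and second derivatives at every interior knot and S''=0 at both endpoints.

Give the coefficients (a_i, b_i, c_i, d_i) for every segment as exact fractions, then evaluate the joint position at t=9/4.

  seg 0: a=-2 b=-643/141 c=0 d=61/141
  seg 1: a=-4 b=1004/141 c=183/47 d=-425/141
  seg 2: a=4 b=827/141 c=-242/47 d=121/141
S(9/4) = -22057/3008

Δ: Δ0=-2/3, Δ1=8, Δ2=-1
row 1: diag=8, rhs=52; c'=1/8, d'=13/2
row 2: denom=6−1·1/8=47/8; d'=(-54−1·13/2)/(47/8)=-484/47
back: M2=-484/47
back: M1=13/2−1/8·-484/47=366/47
M: M0=0, M1=366/47, M2=-484/47, M3=0
seg 0: a=-2, c=M0/2=0, d=(M1−M0)/(6·3)=61/141, b=Δ0−h0·(2M0+M1)/6=-643/141
seg 1: a=-4, c=M1/2=183/47, d=(M2−M1)/(6·1)=-425/141, b=Δ1−h1·(2M1+M2)/6=1004/141
seg 2: a=4, c=M2/2=-242/47, d=(M3−M2)/(6·2)=121/141, b=Δ2−h2·(2M2+M3)/6=827/141
t_q=9/4 → seg 0, τ=9/4; S=-2+-643/141·τ+0·τ²+61/141·τ³=-22057/3008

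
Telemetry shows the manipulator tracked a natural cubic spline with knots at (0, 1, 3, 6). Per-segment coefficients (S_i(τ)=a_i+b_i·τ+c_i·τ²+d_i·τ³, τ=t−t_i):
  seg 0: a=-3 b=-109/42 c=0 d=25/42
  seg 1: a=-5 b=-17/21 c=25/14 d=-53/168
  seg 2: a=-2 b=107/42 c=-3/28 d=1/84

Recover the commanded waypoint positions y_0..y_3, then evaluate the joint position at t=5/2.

y_0=-3 y_1=-5 y_2=-2 y_3=5
S(5/2) = -1461/448

y_0 = S_0(0) = a_0 = -3
y_1 = S_1(0) = a_1 = -5
y_2 = S_2(0) = a_2 = -2
y_3 = S_2(3) = 5
t_q=5/2 is in segment 1 (τ=3/2); S_1(τ)=-1461/448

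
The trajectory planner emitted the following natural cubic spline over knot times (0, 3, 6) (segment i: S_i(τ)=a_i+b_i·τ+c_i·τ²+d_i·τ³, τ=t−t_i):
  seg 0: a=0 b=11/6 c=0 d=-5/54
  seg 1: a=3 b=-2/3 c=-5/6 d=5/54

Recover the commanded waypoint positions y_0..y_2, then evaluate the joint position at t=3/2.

y_0=0 y_1=3 y_2=-4
S(3/2) = 39/16

y_0 = S_0(0) = a_0 = 0
y_1 = S_1(0) = a_1 = 3
y_2 = S_1(3) = -4
t_q=3/2 is in segment 0 (τ=3/2); S_0(τ)=39/16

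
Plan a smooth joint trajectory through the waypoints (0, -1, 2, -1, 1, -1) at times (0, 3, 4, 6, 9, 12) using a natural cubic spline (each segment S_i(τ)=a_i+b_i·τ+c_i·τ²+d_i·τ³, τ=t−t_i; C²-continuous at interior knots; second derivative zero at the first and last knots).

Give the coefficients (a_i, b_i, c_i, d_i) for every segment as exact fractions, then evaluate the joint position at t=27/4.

Δ: Δ0=-1/3, Δ1=3, Δ2=-3/2, Δ3=2/3, Δ4=-2/3
row 1: diag=8, rhs=20; c'=1/8, d'=5/2
row 2: denom=6−1·1/8=47/8; d'=(-27−1·5/2)/(47/8)=-236/47
row 3: denom=10−2·16/47=438/47; d'=(13−2·-236/47)/(438/47)=361/146
row 4: denom=12−3·47/146=1611/146; d'=(-8−3·361/146)/(1611/146)=-2251/1611
back: M4=-2251/1611
back: M3=361/146−47/146·-2251/1611=4708/1611
back: M2=-236/47−16/47·4708/1611=-9692/1611
back: M1=5/2−1/8·-9692/1611=5239/1611
M: M0=0, M1=5239/1611, M2=-9692/1611, M3=4708/1611, M4=-2251/1611, M5=0
seg 0: a=0, c=M0/2=0, d=(M1−M0)/(6·3)=5239/28998, b=Δ0−h0·(2M0+M1)/6=-6313/3222
seg 1: a=-1, c=M1/2=5239/3222, d=(M2−M1)/(6·1)=-553/358, b=Δ1−h1·(2M1+M2)/6=4702/1611
seg 2: a=2, c=M2/2=-4846/1611, d=(M3−M2)/(6·2)=400/537, b=Δ2−h2·(2M2+M3)/6=4951/3222
seg 3: a=-1, c=M3/2=2354/1611, d=(M4−M3)/(6·3)=-6959/28998, b=Δ3−h3·(2M3+M4)/6=-5017/3222
seg 4: a=1, c=M4/2=-2251/3222, d=(M5−M4)/(6·3)=2251/28998, b=Δ4−h4·(2M4+M5)/6=1177/1611
t_q=27/4 → seg 3, τ=3/4; S=-1+-5017/3222·τ+2354/1611·τ²+-6959/28998·τ³=-33157/22912

  seg 0: a=0 b=-6313/3222 c=0 d=5239/28998
  seg 1: a=-1 b=4702/1611 c=5239/3222 d=-553/358
  seg 2: a=2 b=4951/3222 c=-4846/1611 d=400/537
  seg 3: a=-1 b=-5017/3222 c=2354/1611 d=-6959/28998
  seg 4: a=1 b=1177/1611 c=-2251/3222 d=2251/28998
S(27/4) = -33157/22912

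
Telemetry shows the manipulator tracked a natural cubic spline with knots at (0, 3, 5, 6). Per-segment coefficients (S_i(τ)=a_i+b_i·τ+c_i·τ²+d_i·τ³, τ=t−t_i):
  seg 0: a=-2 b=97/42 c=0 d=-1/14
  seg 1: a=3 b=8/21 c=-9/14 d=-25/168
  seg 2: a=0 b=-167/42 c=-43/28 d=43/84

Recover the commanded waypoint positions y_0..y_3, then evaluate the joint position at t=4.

y_0=-2 y_1=3 y_2=0 y_3=-5
S(4) = 145/56

y_0 = S_0(0) = a_0 = -2
y_1 = S_1(0) = a_1 = 3
y_2 = S_2(0) = a_2 = 0
y_3 = S_2(1) = -5
t_q=4 is in segment 1 (τ=1); S_1(τ)=145/56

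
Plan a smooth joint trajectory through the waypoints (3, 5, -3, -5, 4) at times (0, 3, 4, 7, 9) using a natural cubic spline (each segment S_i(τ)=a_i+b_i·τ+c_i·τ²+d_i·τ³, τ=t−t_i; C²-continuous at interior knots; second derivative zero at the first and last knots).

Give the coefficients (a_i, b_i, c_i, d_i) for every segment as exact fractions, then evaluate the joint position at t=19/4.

  seg 0: a=3 b=4783/1116 c=0 d=-4039/10044
  seg 1: a=5 b=-3667/558 c=-4039/1116 d=815/372
  seg 2: a=-3 b=-8077/1116 c=824/279 d=-2555/10044
  seg 3: a=-5 b=2017/558 c=247/372 d=-247/2232
S(19/4) = -54553/7936

Δ: Δ0=2/3, Δ1=-8, Δ2=-2/3, Δ3=9/2
row 1: diag=8, rhs=-52; c'=1/8, d'=-13/2
row 2: denom=8−1·1/8=63/8; d'=(44−1·-13/2)/(63/8)=404/63
row 3: denom=10−3·8/21=62/7; d'=(31−3·404/63)/(62/7)=247/186
back: M3=247/186
back: M2=404/63−8/21·247/186=1648/279
back: M1=-13/2−1/8·1648/279=-4039/558
M: M0=0, M1=-4039/558, M2=1648/279, M3=247/186, M4=0
seg 0: a=3, c=M0/2=0, d=(M1−M0)/(6·3)=-4039/10044, b=Δ0−h0·(2M0+M1)/6=4783/1116
seg 1: a=5, c=M1/2=-4039/1116, d=(M2−M1)/(6·1)=815/372, b=Δ1−h1·(2M1+M2)/6=-3667/558
seg 2: a=-3, c=M2/2=824/279, d=(M3−M2)/(6·3)=-2555/10044, b=Δ2−h2·(2M2+M3)/6=-8077/1116
seg 3: a=-5, c=M3/2=247/372, d=(M4−M3)/(6·2)=-247/2232, b=Δ3−h3·(2M3+M4)/6=2017/558
t_q=19/4 → seg 2, τ=3/4; S=-3+-8077/1116·τ+824/279·τ²+-2555/10044·τ³=-54553/7936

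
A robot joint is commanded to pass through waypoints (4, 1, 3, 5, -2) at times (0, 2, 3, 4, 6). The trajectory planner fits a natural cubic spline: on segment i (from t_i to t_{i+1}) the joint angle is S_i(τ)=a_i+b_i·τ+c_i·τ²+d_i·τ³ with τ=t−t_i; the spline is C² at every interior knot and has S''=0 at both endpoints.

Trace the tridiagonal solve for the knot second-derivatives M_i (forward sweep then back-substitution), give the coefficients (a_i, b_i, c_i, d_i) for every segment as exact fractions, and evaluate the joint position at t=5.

  seg 0: a=4 b=-29/11 c=0 d=25/88
  seg 1: a=1 b=17/22 c=75/44 d=-21/44
  seg 2: a=3 b=11/4 c=3/11 d=-45/44
  seg 3: a=5 b=5/22 c=-123/44 d=41/88
S(5) = 255/88

Δ: Δ0=-3/2, Δ1=2, Δ2=2, Δ3=-7/2
row 1: diag=6, rhs=21; c'=1/6, d'=7/2
row 2: denom=4−1·1/6=23/6; d'=(0−1·7/2)/(23/6)=-21/23
row 3: denom=6−1·6/23=132/23; d'=(-33−1·-21/23)/(132/23)=-123/22
back: M3=-123/22
back: M2=-21/23−6/23·-123/22=6/11
back: M1=7/2−1/6·6/11=75/22
M: M0=0, M1=75/22, M2=6/11, M3=-123/22, M4=0
seg 0: a=4, c=M0/2=0, d=(M1−M0)/(6·2)=25/88, b=Δ0−h0·(2M0+M1)/6=-29/11
seg 1: a=1, c=M1/2=75/44, d=(M2−M1)/(6·1)=-21/44, b=Δ1−h1·(2M1+M2)/6=17/22
seg 2: a=3, c=M2/2=3/11, d=(M3−M2)/(6·1)=-45/44, b=Δ2−h2·(2M2+M3)/6=11/4
seg 3: a=5, c=M3/2=-123/44, d=(M4−M3)/(6·2)=41/88, b=Δ3−h3·(2M3+M4)/6=5/22
t_q=5 → seg 3, τ=1; S=5+5/22·τ+-123/44·τ²+41/88·τ³=255/88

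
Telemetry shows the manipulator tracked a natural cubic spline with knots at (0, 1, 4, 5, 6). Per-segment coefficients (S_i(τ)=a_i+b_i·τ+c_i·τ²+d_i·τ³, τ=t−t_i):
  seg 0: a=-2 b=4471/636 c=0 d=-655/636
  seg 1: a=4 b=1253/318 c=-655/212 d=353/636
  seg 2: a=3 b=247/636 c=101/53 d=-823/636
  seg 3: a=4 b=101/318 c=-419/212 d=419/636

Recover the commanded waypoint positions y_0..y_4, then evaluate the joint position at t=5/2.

y_0 = S_0(0) = a_0 = -2
y_1 = S_1(0) = a_1 = 4
y_2 = S_2(0) = a_2 = 3
y_3 = S_3(0) = a_3 = 4
y_4 = S_3(1) = 3
t_q=5/2 is in segment 1 (τ=3/2); S_1(τ)=8195/1696

y_0=-2 y_1=4 y_2=3 y_3=4 y_4=3
S(5/2) = 8195/1696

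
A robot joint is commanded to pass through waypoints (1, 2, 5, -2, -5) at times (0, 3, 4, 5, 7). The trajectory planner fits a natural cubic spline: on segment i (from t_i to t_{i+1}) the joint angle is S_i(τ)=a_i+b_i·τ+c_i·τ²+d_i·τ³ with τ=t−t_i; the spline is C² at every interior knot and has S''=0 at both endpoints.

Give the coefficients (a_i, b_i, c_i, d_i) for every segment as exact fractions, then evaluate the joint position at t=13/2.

  seg 0: a=1 b=-1927/1068 c=0 d=761/3204
  seg 1: a=2 b=2461/534 c=761/356 d=-4001/1068
  seg 2: a=5 b=-2515/1068 c=-810/89 d=4759/1068
  seg 3: a=-2 b=-3839/534 c=1519/356 d=-1519/2136
S(13/2) = -31803/5696

Δ: Δ0=1/3, Δ1=3, Δ2=-7, Δ3=-3/2
row 1: diag=8, rhs=16; c'=1/8, d'=2
row 2: denom=4−1·1/8=31/8; d'=(-60−1·2)/(31/8)=-16
row 3: denom=6−1·8/31=178/31; d'=(33−1·-16)/(178/31)=1519/178
back: M3=1519/178
back: M2=-16−8/31·1519/178=-1620/89
back: M1=2−1/8·-1620/89=761/178
M: M0=0, M1=761/178, M2=-1620/89, M3=1519/178, M4=0
seg 0: a=1, c=M0/2=0, d=(M1−M0)/(6·3)=761/3204, b=Δ0−h0·(2M0+M1)/6=-1927/1068
seg 1: a=2, c=M1/2=761/356, d=(M2−M1)/(6·1)=-4001/1068, b=Δ1−h1·(2M1+M2)/6=2461/534
seg 2: a=5, c=M2/2=-810/89, d=(M3−M2)/(6·1)=4759/1068, b=Δ2−h2·(2M2+M3)/6=-2515/1068
seg 3: a=-2, c=M3/2=1519/356, d=(M4−M3)/(6·2)=-1519/2136, b=Δ3−h3·(2M3+M4)/6=-3839/534
t_q=13/2 → seg 3, τ=3/2; S=-2+-3839/534·τ+1519/356·τ²+-1519/2136·τ³=-31803/5696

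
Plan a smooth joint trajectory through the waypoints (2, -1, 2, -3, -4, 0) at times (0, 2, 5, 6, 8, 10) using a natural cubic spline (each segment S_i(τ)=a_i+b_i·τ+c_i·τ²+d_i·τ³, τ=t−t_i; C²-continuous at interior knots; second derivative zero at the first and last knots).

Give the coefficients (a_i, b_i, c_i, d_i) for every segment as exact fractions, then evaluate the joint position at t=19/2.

Δ: Δ0=-3/2, Δ1=1, Δ2=-5, Δ3=-1/2, Δ4=2
row 1: diag=10, rhs=15; c'=3/10, d'=3/2
row 2: denom=8−3·3/10=71/10; d'=(-36−3·3/2)/(71/10)=-405/71
row 3: denom=6−1·10/71=416/71; d'=(27−1·-405/71)/(416/71)=1161/208
row 4: denom=8−2·71/208=761/104; d'=(15−2·1161/208)/(761/104)=399/761
back: M4=399/761
back: M3=1161/208−71/208·399/761=8223/1522
back: M2=-405/71−10/71·8223/1522=-4920/761
back: M1=3/2−3/10·-4920/761=5235/1522
M: M0=0, M1=5235/1522, M2=-4920/761, M3=8223/1522, M4=399/761, M5=0
seg 0: a=2, c=M0/2=0, d=(M1−M0)/(6·2)=1745/6088, b=Δ0−h0·(2M0+M1)/6=-2014/761
seg 1: a=-1, c=M1/2=5235/3044, d=(M2−M1)/(6·3)=-1675/3044, b=Δ1−h1·(2M1+M2)/6=1207/1522
seg 2: a=2, c=M2/2=-2460/761, d=(M3−M2)/(6·1)=6021/3044, b=Δ2−h2·(2M2+M3)/6=-11401/3044
seg 3: a=-3, c=M3/2=8223/3044, d=(M4−M3)/(6·2)=-2475/6088, b=Δ3−h3·(2M3+M4)/6=-6509/1522
seg 4: a=-4, c=M4/2=399/1522, d=(M5−M4)/(6·2)=-133/3044, b=Δ4−h4·(2M4+M5)/6=1256/761
t_q=19/2 → seg 4, τ=3/2; S=-4+1256/761·τ+399/1522·τ²+-133/3044·τ³=-26347/24352

  seg 0: a=2 b=-2014/761 c=0 d=1745/6088
  seg 1: a=-1 b=1207/1522 c=5235/3044 d=-1675/3044
  seg 2: a=2 b=-11401/3044 c=-2460/761 d=6021/3044
  seg 3: a=-3 b=-6509/1522 c=8223/3044 d=-2475/6088
  seg 4: a=-4 b=1256/761 c=399/1522 d=-133/3044
S(19/2) = -26347/24352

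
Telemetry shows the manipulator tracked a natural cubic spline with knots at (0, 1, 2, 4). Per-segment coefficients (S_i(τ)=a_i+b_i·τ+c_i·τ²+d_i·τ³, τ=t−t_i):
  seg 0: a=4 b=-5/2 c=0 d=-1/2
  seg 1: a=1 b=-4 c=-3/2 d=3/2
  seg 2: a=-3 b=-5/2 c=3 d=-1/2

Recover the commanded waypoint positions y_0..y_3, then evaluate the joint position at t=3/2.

y_0=4 y_1=1 y_2=-3 y_3=0
S(3/2) = -19/16

y_0 = S_0(0) = a_0 = 4
y_1 = S_1(0) = a_1 = 1
y_2 = S_2(0) = a_2 = -3
y_3 = S_2(2) = 0
t_q=3/2 is in segment 1 (τ=1/2); S_1(τ)=-19/16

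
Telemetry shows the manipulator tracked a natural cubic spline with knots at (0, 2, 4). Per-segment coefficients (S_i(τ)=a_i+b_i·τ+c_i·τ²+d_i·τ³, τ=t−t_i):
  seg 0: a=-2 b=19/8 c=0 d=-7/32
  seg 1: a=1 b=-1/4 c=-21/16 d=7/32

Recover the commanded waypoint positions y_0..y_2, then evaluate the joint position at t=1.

y_0 = S_0(0) = a_0 = -2
y_1 = S_1(0) = a_1 = 1
y_2 = S_1(2) = -3
t_q=1 is in segment 0 (τ=1); S_0(τ)=5/32

y_0=-2 y_1=1 y_2=-3
S(1) = 5/32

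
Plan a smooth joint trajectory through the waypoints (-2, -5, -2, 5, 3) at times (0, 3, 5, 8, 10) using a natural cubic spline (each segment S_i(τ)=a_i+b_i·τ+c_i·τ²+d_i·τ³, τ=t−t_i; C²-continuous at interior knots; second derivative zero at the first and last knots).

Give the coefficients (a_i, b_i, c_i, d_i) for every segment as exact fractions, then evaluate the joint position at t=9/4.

  seg 0: a=-2 b=-577/348 c=0 d=229/3132
  seg 1: a=-5 b=55/174 c=229/348 d=-23/696
  seg 2: a=-2 b=74/29 c=40/87 d=-139/783
  seg 3: a=5 b=15/29 c=-33/29 d=11/58
S(9/4) = -36361/7424

Δ: Δ0=-1, Δ1=3/2, Δ2=7/3, Δ3=-1
row 1: diag=10, rhs=15; c'=1/5, d'=3/2
row 2: denom=10−2·1/5=48/5; d'=(5−2·3/2)/(48/5)=5/24
row 3: denom=10−3·5/16=145/16; d'=(-20−3·5/24)/(145/16)=-66/29
back: M3=-66/29
back: M2=5/24−5/16·-66/29=80/87
back: M1=3/2−1/5·80/87=229/174
M: M0=0, M1=229/174, M2=80/87, M3=-66/29, M4=0
seg 0: a=-2, c=M0/2=0, d=(M1−M0)/(6·3)=229/3132, b=Δ0−h0·(2M0+M1)/6=-577/348
seg 1: a=-5, c=M1/2=229/348, d=(M2−M1)/(6·2)=-23/696, b=Δ1−h1·(2M1+M2)/6=55/174
seg 2: a=-2, c=M2/2=40/87, d=(M3−M2)/(6·3)=-139/783, b=Δ2−h2·(2M2+M3)/6=74/29
seg 3: a=5, c=M3/2=-33/29, d=(M4−M3)/(6·2)=11/58, b=Δ3−h3·(2M3+M4)/6=15/29
t_q=9/4 → seg 0, τ=9/4; S=-2+-577/348·τ+0·τ²+229/3132·τ³=-36361/7424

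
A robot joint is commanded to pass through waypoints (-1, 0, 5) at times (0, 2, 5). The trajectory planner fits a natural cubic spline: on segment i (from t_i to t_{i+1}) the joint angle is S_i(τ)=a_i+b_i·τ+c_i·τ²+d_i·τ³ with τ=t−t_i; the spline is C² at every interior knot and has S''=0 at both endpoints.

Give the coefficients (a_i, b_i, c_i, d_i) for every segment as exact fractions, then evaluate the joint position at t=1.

  seg 0: a=-1 b=4/15 c=0 d=7/120
  seg 1: a=0 b=29/30 c=7/20 d=-7/180
S(1) = -27/40

Δ: Δ0=1/2, Δ1=5/3
row 1: diag=10, rhs=7; c'=3/10, d'=7/10
back: M1=7/10
M: M0=0, M1=7/10, M2=0
seg 0: a=-1, c=M0/2=0, d=(M1−M0)/(6·2)=7/120, b=Δ0−h0·(2M0+M1)/6=4/15
seg 1: a=0, c=M1/2=7/20, d=(M2−M1)/(6·3)=-7/180, b=Δ1−h1·(2M1+M2)/6=29/30
t_q=1 → seg 0, τ=1; S=-1+4/15·τ+0·τ²+7/120·τ³=-27/40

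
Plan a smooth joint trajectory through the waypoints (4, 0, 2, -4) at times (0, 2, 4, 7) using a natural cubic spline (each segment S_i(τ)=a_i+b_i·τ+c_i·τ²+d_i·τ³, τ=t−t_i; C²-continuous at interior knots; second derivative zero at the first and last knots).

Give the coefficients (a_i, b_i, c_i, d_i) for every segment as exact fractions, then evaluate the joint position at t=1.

Δ: Δ0=-2, Δ1=1, Δ2=-2
row 1: diag=8, rhs=18; c'=1/4, d'=9/4
row 2: denom=10−2·1/4=19/2; d'=(-18−2·9/4)/(19/2)=-45/19
back: M2=-45/19
back: M1=9/4−1/4·-45/19=54/19
M: M0=0, M1=54/19, M2=-45/19, M3=0
seg 0: a=4, c=M0/2=0, d=(M1−M0)/(6·2)=9/38, b=Δ0−h0·(2M0+M1)/6=-56/19
seg 1: a=0, c=M1/2=27/19, d=(M2−M1)/(6·2)=-33/76, b=Δ1−h1·(2M1+M2)/6=-2/19
seg 2: a=2, c=M2/2=-45/38, d=(M3−M2)/(6·3)=5/38, b=Δ2−h2·(2M2+M3)/6=7/19
t_q=1 → seg 0, τ=1; S=4+-56/19·τ+0·τ²+9/38·τ³=49/38

  seg 0: a=4 b=-56/19 c=0 d=9/38
  seg 1: a=0 b=-2/19 c=27/19 d=-33/76
  seg 2: a=2 b=7/19 c=-45/38 d=5/38
S(1) = 49/38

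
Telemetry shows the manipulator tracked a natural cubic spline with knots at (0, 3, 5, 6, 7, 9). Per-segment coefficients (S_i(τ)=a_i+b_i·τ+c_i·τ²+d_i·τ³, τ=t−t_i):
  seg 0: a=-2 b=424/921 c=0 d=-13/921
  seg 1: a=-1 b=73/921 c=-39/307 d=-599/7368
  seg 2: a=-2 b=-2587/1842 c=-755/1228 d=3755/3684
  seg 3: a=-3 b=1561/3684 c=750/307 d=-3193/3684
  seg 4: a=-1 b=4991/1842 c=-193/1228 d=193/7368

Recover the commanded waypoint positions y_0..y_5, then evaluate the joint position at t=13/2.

y_0 = S_0(0) = a_0 = -2
y_1 = S_1(0) = a_1 = -1
y_2 = S_2(0) = a_2 = -2
y_3 = S_3(0) = a_3 = -3
y_4 = S_4(0) = a_4 = -1
y_5 = S_4(2) = 4
t_q=13/2 is in segment 3 (τ=1/2); S_3(τ)=-22455/9824

y_0=-2 y_1=-1 y_2=-2 y_3=-3 y_4=-1 y_5=4
S(13/2) = -22455/9824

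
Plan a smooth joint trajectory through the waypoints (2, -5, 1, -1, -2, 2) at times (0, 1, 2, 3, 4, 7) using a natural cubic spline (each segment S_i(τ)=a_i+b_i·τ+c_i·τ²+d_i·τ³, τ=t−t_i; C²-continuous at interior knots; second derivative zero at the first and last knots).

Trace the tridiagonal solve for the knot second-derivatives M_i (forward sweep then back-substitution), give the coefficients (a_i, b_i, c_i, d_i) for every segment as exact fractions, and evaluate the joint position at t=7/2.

  seg 0: a=2 b=-14378/1299 c=0 d=5285/1299
  seg 1: a=-5 b=1477/1299 c=5285/433 d=-9538/1299
  seg 2: a=1 b=4573/1299 c=-4253/433 d=5588/1299
  seg 3: a=-1 b=-4181/1299 c=1335/433 d=-1123/1299
  seg 4: a=-2 b=460/1299 c=212/433 d=-212/3897
S(7/2) = -6743/3464

Δ: Δ0=-7, Δ1=6, Δ2=-2, Δ3=-1, Δ4=4/3
row 1: diag=4, rhs=78; c'=1/4, d'=39/2
row 2: denom=4−1·1/4=15/4; d'=(-48−1·39/2)/(15/4)=-18
row 3: denom=4−1·4/15=56/15; d'=(6−1·-18)/(56/15)=45/7
row 4: denom=8−1·15/56=433/56; d'=(14−1·45/7)/(433/56)=424/433
back: M4=424/433
back: M3=45/7−15/56·424/433=2670/433
back: M2=-18−4/15·2670/433=-8506/433
back: M1=39/2−1/4·-8506/433=10570/433
M: M0=0, M1=10570/433, M2=-8506/433, M3=2670/433, M4=424/433, M5=0
seg 0: a=2, c=M0/2=0, d=(M1−M0)/(6·1)=5285/1299, b=Δ0−h0·(2M0+M1)/6=-14378/1299
seg 1: a=-5, c=M1/2=5285/433, d=(M2−M1)/(6·1)=-9538/1299, b=Δ1−h1·(2M1+M2)/6=1477/1299
seg 2: a=1, c=M2/2=-4253/433, d=(M3−M2)/(6·1)=5588/1299, b=Δ2−h2·(2M2+M3)/6=4573/1299
seg 3: a=-1, c=M3/2=1335/433, d=(M4−M3)/(6·1)=-1123/1299, b=Δ3−h3·(2M3+M4)/6=-4181/1299
seg 4: a=-2, c=M4/2=212/433, d=(M5−M4)/(6·3)=-212/3897, b=Δ4−h4·(2M4+M5)/6=460/1299
t_q=7/2 → seg 3, τ=1/2; S=-1+-4181/1299·τ+1335/433·τ²+-1123/1299·τ³=-6743/3464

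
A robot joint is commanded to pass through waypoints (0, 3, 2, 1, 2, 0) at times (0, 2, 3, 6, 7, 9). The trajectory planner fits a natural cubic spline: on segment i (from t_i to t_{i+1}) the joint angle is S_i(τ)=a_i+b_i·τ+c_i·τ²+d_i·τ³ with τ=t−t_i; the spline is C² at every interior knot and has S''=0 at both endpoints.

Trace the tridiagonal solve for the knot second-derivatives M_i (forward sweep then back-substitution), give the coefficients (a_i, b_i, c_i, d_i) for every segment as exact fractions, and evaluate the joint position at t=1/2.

  seg 0: a=0 b=26641/11310 c=0 d=-2419/11310
  seg 1: a=3 b=-2387/11310 c=-2419/1885 d=5591/11310
  seg 2: a=2 b=-7321/5655 c=753/3770 d=7/174
  seg 3: a=1 b=11197/11310 c=1059/1885 d=-6241/11310
  seg 4: a=2 b=2591/5655 c=-4123/3770 d=4123/22620
S(1/2) = 6943/6032

Δ: Δ0=3/2, Δ1=-1, Δ2=-1/3, Δ3=1, Δ4=-1
row 1: diag=6, rhs=-15; c'=1/6, d'=-5/2
row 2: denom=8−1·1/6=47/6; d'=(4−1·-5/2)/(47/6)=39/47
row 3: denom=8−3·18/47=322/47; d'=(8−3·39/47)/(322/47)=37/46
row 4: denom=6−1·47/322=1885/322; d'=(-12−1·37/46)/(1885/322)=-4123/1885
back: M4=-4123/1885
back: M3=37/46−47/322·-4123/1885=2118/1885
back: M2=39/47−18/47·2118/1885=753/1885
back: M1=-5/2−1/6·753/1885=-4838/1885
M: M0=0, M1=-4838/1885, M2=753/1885, M3=2118/1885, M4=-4123/1885, M5=0
seg 0: a=0, c=M0/2=0, d=(M1−M0)/(6·2)=-2419/11310, b=Δ0−h0·(2M0+M1)/6=26641/11310
seg 1: a=3, c=M1/2=-2419/1885, d=(M2−M1)/(6·1)=5591/11310, b=Δ1−h1·(2M1+M2)/6=-2387/11310
seg 2: a=2, c=M2/2=753/3770, d=(M3−M2)/(6·3)=7/174, b=Δ2−h2·(2M2+M3)/6=-7321/5655
seg 3: a=1, c=M3/2=1059/1885, d=(M4−M3)/(6·1)=-6241/11310, b=Δ3−h3·(2M3+M4)/6=11197/11310
seg 4: a=2, c=M4/2=-4123/3770, d=(M5−M4)/(6·2)=4123/22620, b=Δ4−h4·(2M4+M5)/6=2591/5655
t_q=1/2 → seg 0, τ=1/2; S=0+26641/11310·τ+0·τ²+-2419/11310·τ³=6943/6032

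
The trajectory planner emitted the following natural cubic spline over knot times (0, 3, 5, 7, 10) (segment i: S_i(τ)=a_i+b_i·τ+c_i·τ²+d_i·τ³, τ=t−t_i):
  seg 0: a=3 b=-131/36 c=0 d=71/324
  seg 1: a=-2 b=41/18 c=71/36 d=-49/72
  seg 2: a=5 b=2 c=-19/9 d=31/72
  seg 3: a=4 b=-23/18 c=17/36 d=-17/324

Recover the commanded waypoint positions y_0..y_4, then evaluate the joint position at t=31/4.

y_0=3 y_1=-2 y_2=5 y_3=4 y_4=3
S(31/4) = 841/256

y_0 = S_0(0) = a_0 = 3
y_1 = S_1(0) = a_1 = -2
y_2 = S_2(0) = a_2 = 5
y_3 = S_3(0) = a_3 = 4
y_4 = S_3(3) = 3
t_q=31/4 is in segment 3 (τ=3/4); S_3(τ)=841/256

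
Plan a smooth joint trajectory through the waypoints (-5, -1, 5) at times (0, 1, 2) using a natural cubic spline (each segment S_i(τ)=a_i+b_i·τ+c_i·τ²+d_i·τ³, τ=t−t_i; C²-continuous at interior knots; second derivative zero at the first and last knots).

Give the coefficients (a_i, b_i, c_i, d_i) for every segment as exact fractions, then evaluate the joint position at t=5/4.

Δ: Δ0=4, Δ1=6
row 1: diag=4, rhs=12; c'=1/4, d'=3
back: M1=3
M: M0=0, M1=3, M2=0
seg 0: a=-5, c=M0/2=0, d=(M1−M0)/(6·1)=1/2, b=Δ0−h0·(2M0+M1)/6=7/2
seg 1: a=-1, c=M1/2=3/2, d=(M2−M1)/(6·1)=-1/2, b=Δ1−h1·(2M1+M2)/6=5
t_q=5/4 → seg 1, τ=1/4; S=-1+5·τ+3/2·τ²+-1/2·τ³=43/128

  seg 0: a=-5 b=7/2 c=0 d=1/2
  seg 1: a=-1 b=5 c=3/2 d=-1/2
S(5/4) = 43/128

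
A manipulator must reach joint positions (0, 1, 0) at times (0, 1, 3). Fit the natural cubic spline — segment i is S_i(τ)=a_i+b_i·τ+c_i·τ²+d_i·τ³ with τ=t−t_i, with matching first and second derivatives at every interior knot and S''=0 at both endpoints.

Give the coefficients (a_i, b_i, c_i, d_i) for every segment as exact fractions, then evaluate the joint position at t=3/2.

  seg 0: a=0 b=5/4 c=0 d=-1/4
  seg 1: a=1 b=1/2 c=-3/4 d=1/8
S(3/2) = 69/64

Δ: Δ0=1, Δ1=-1/2
row 1: diag=6, rhs=-9; c'=1/3, d'=-3/2
back: M1=-3/2
M: M0=0, M1=-3/2, M2=0
seg 0: a=0, c=M0/2=0, d=(M1−M0)/(6·1)=-1/4, b=Δ0−h0·(2M0+M1)/6=5/4
seg 1: a=1, c=M1/2=-3/4, d=(M2−M1)/(6·2)=1/8, b=Δ1−h1·(2M1+M2)/6=1/2
t_q=3/2 → seg 1, τ=1/2; S=1+1/2·τ+-3/4·τ²+1/8·τ³=69/64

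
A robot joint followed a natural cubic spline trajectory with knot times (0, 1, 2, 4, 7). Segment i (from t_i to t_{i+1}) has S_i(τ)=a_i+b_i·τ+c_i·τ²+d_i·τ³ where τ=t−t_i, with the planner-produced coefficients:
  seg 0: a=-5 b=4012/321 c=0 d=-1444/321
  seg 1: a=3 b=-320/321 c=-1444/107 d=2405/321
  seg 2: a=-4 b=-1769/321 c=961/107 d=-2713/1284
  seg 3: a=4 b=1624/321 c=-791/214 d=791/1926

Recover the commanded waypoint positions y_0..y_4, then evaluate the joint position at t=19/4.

y_0 = S_0(0) = a_0 = -5
y_1 = S_1(0) = a_1 = 3
y_2 = S_2(0) = a_2 = -4
y_3 = S_3(0) = a_3 = 4
y_4 = S_3(3) = -3
t_q=19/4 is in segment 3 (τ=3/4); S_3(τ)=80649/13696

y_0=-5 y_1=3 y_2=-4 y_3=4 y_4=-3
S(19/4) = 80649/13696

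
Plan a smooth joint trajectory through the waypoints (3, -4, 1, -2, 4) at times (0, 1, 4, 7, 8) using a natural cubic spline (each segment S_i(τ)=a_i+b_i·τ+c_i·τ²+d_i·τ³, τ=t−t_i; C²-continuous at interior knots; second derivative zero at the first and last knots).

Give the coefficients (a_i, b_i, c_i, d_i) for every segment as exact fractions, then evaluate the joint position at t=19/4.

  seg 0: a=3 b=-5249/624 c=0 d=881/624
  seg 1: a=-4 b=-1303/312 c=881/208 d=-4283/5616
  seg 2: a=1 b=31/48 c=-205/78 d=3893/5616
  seg 3: a=-2 b=1121/312 c=751/208 d=-751/624
S(19/4) = 3973/13312

Δ: Δ0=-7, Δ1=5/3, Δ2=-1, Δ3=6
row 1: diag=8, rhs=52; c'=3/8, d'=13/2
row 2: denom=12−3·3/8=87/8; d'=(-16−3·13/2)/(87/8)=-284/87
row 3: denom=8−3·8/29=208/29; d'=(42−3·-284/87)/(208/29)=751/104
back: M3=751/104
back: M2=-284/87−8/29·751/104=-205/39
back: M1=13/2−3/8·-205/39=881/104
M: M0=0, M1=881/104, M2=-205/39, M3=751/104, M4=0
seg 0: a=3, c=M0/2=0, d=(M1−M0)/(6·1)=881/624, b=Δ0−h0·(2M0+M1)/6=-5249/624
seg 1: a=-4, c=M1/2=881/208, d=(M2−M1)/(6·3)=-4283/5616, b=Δ1−h1·(2M1+M2)/6=-1303/312
seg 2: a=1, c=M2/2=-205/78, d=(M3−M2)/(6·3)=3893/5616, b=Δ2−h2·(2M2+M3)/6=31/48
seg 3: a=-2, c=M3/2=751/208, d=(M4−M3)/(6·1)=-751/624, b=Δ3−h3·(2M3+M4)/6=1121/312
t_q=19/4 → seg 2, τ=3/4; S=1+31/48·τ+-205/78·τ²+3893/5616·τ³=3973/13312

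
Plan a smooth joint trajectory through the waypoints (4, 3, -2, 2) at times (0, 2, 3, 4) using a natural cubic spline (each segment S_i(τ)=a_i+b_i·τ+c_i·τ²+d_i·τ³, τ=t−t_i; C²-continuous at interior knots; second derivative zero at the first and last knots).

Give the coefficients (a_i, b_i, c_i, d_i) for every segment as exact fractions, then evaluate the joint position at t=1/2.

  seg 0: a=4 b=85/46 c=0 d=-27/46
  seg 1: a=3 b=-239/46 c=-81/23 d=171/46
  seg 2: a=-2 b=-25/23 c=351/46 d=-117/46
S(1/2) = 1785/368

Δ: Δ0=-1/2, Δ1=-5, Δ2=4
row 1: diag=6, rhs=-27; c'=1/6, d'=-9/2
row 2: denom=4−1·1/6=23/6; d'=(54−1·-9/2)/(23/6)=351/23
back: M2=351/23
back: M1=-9/2−1/6·351/23=-162/23
M: M0=0, M1=-162/23, M2=351/23, M3=0
seg 0: a=4, c=M0/2=0, d=(M1−M0)/(6·2)=-27/46, b=Δ0−h0·(2M0+M1)/6=85/46
seg 1: a=3, c=M1/2=-81/23, d=(M2−M1)/(6·1)=171/46, b=Δ1−h1·(2M1+M2)/6=-239/46
seg 2: a=-2, c=M2/2=351/46, d=(M3−M2)/(6·1)=-117/46, b=Δ2−h2·(2M2+M3)/6=-25/23
t_q=1/2 → seg 0, τ=1/2; S=4+85/46·τ+0·τ²+-27/46·τ³=1785/368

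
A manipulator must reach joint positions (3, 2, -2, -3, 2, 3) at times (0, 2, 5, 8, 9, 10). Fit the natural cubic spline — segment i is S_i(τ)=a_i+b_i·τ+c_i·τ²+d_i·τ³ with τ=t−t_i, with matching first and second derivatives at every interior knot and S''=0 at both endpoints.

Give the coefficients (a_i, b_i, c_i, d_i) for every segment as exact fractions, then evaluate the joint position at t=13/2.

Δ: Δ0=-1/2, Δ1=-4/3, Δ2=-1/3, Δ3=5, Δ4=1
row 1: diag=10, rhs=-5; c'=3/10, d'=-1/2
row 2: denom=12−3·3/10=111/10; d'=(6−3·-1/2)/(111/10)=25/37
row 3: denom=8−3·10/37=266/37; d'=(32−3·25/37)/(266/37)=1109/266
row 4: denom=4−1·37/266=1027/266; d'=(-24−1·1109/266)/(1027/266)=-7493/1027
back: M4=-7493/1027
back: M3=1109/266−37/266·-7493/1027=5324/1027
back: M2=25/37−10/37·5324/1027=-745/1027
back: M1=-1/2−3/10·-745/1027=-290/1027
M: M0=0, M1=-290/1027, M2=-745/1027, M3=5324/1027, M4=-7493/1027, M5=0
seg 0: a=3, c=M0/2=0, d=(M1−M0)/(6·2)=-145/6162, b=Δ0−h0·(2M0+M1)/6=-2501/6162
seg 1: a=2, c=M1/2=-145/1027, d=(M2−M1)/(6·3)=-35/1422, b=Δ1−h1·(2M1+M2)/6=-4241/6162
seg 2: a=-2, c=M2/2=-745/2054, d=(M3−M2)/(6·3)=2023/6162, b=Δ2−h2·(2M2+M3)/6=-6778/3081
seg 3: a=-3, c=M3/2=2662/1027, d=(M4−M3)/(6·1)=-12817/6162, b=Δ3−h3·(2M3+M4)/6=27655/6162
seg 4: a=2, c=M4/2=-7493/2054, d=(M5−M4)/(6·1)=7493/6162, b=Δ4−h4·(2M4+M5)/6=10574/3081
t_q=13/2 → seg 2, τ=3/2; S=-2+-6778/3081·τ+-745/2054·τ²+2023/6162·τ³=-82291/16432

  seg 0: a=3 b=-2501/6162 c=0 d=-145/6162
  seg 1: a=2 b=-4241/6162 c=-145/1027 d=-35/1422
  seg 2: a=-2 b=-6778/3081 c=-745/2054 d=2023/6162
  seg 3: a=-3 b=27655/6162 c=2662/1027 d=-12817/6162
  seg 4: a=2 b=10574/3081 c=-7493/2054 d=7493/6162
S(13/2) = -82291/16432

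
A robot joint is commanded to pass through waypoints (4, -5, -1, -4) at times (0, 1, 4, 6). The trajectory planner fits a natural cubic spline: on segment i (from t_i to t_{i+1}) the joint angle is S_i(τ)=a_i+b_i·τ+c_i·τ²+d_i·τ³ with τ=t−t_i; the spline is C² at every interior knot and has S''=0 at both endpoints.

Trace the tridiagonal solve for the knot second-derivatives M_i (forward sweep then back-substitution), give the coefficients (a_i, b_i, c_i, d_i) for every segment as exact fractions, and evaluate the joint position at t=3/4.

Δ: Δ0=-9, Δ1=4/3, Δ2=-3/2
row 1: diag=8, rhs=62; c'=3/8, d'=31/4
row 2: denom=10−3·3/8=71/8; d'=(-17−3·31/4)/(71/8)=-322/71
back: M2=-322/71
back: M1=31/4−3/8·-322/71=671/71
M: M0=0, M1=671/71, M2=-322/71, M3=0
seg 0: a=4, c=M0/2=0, d=(M1−M0)/(6·1)=671/426, b=Δ0−h0·(2M0+M1)/6=-4505/426
seg 1: a=-5, c=M1/2=671/142, d=(M2−M1)/(6·3)=-331/426, b=Δ1−h1·(2M1+M2)/6=-1246/213
seg 2: a=-1, c=M2/2=-161/71, d=(M3−M2)/(6·2)=161/426, b=Δ2−h2·(2M2+M3)/6=649/426
t_q=3/4 → seg 0, τ=3/4; S=4+-4505/426·τ+0·τ²+671/426·τ³=-29689/9088

  seg 0: a=4 b=-4505/426 c=0 d=671/426
  seg 1: a=-5 b=-1246/213 c=671/142 d=-331/426
  seg 2: a=-1 b=649/426 c=-161/71 d=161/426
S(3/4) = -29689/9088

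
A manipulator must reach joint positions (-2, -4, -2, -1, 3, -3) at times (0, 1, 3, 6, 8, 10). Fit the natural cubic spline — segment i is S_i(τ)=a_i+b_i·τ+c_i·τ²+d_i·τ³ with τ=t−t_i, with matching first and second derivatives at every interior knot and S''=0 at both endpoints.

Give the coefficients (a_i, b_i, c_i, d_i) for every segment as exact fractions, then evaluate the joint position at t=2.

Δ: Δ0=-2, Δ1=1, Δ2=1/3, Δ3=2, Δ4=-3
row 1: diag=6, rhs=18; c'=1/3, d'=3
row 2: denom=10−2·1/3=28/3; d'=(-4−2·3)/(28/3)=-15/14
row 3: denom=10−3·9/28=253/28; d'=(10−3·-15/14)/(253/28)=370/253
row 4: denom=8−2·56/253=1912/253; d'=(-30−2·370/253)/(1912/253)=-4165/956
back: M4=-4165/956
back: M3=370/253−56/253·-4165/956=580/239
back: M2=-15/14−9/28·580/239=-885/478
back: M1=3−1/3·-885/478=1729/478
M: M0=0, M1=1729/478, M2=-885/478, M3=580/239, M4=-4165/956, M5=0
seg 0: a=-2, c=M0/2=0, d=(M1−M0)/(6·1)=1729/2868, b=Δ0−h0·(2M0+M1)/6=-7465/2868
seg 1: a=-4, c=M1/2=1729/956, d=(M2−M1)/(6·2)=-1307/2868, b=Δ1−h1·(2M1+M2)/6=-1139/1434
seg 2: a=-2, c=M2/2=-885/956, d=(M3−M2)/(6·3)=2045/8604, b=Δ2−h2·(2M2+M3)/6=1393/1434
seg 3: a=-1, c=M3/2=290/239, d=(M4−M3)/(6·2)=-6485/11472, b=Δ3−h3·(2M3+M4)/6=5261/2868
seg 4: a=3, c=M4/2=-4165/1912, d=(M5−M4)/(6·2)=4165/11472, b=Δ4−h4·(2M4+M5)/6=-137/1434
t_q=2 → seg 1, τ=1; S=-4+-1139/1434·τ+1729/956·τ²+-1307/2868·τ³=-1645/478

  seg 0: a=-2 b=-7465/2868 c=0 d=1729/2868
  seg 1: a=-4 b=-1139/1434 c=1729/956 d=-1307/2868
  seg 2: a=-2 b=1393/1434 c=-885/956 d=2045/8604
  seg 3: a=-1 b=5261/2868 c=290/239 d=-6485/11472
  seg 4: a=3 b=-137/1434 c=-4165/1912 d=4165/11472
S(2) = -1645/478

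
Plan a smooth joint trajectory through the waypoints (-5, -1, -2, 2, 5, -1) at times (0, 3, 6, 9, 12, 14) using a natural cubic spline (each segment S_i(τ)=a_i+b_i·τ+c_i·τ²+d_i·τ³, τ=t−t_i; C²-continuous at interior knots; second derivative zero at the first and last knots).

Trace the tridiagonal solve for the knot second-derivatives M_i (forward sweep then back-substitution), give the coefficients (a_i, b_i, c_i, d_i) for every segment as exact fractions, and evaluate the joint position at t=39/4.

  seg 0: a=-5 b=2909/1545 c=0 d=-283/4635
  seg 1: a=-1 b=362/1545 c=-283/515 d=334/2781
  seg 2: a=-2 b=278/1545 c=821/1545 d=-227/4635
  seg 3: a=2 b=3161/1545 c=28/309 d=-2036/13905
  seg 4: a=5 b=-2107/1545 c=-632/515 d=316/1545
S(39/4) = 5807/1648

Δ: Δ0=4/3, Δ1=-1/3, Δ2=4/3, Δ3=1, Δ4=-3
row 1: diag=12, rhs=-10; c'=1/4, d'=-5/6
row 2: denom=12−3·1/4=45/4; d'=(10−3·-5/6)/(45/4)=10/9
row 3: denom=12−3·4/15=56/5; d'=(-2−3·10/9)/(56/5)=-10/21
row 4: denom=10−3·15/56=515/56; d'=(-24−3·-10/21)/(515/56)=-1264/515
back: M4=-1264/515
back: M3=-10/21−15/56·-1264/515=56/309
back: M2=10/9−4/15·56/309=1642/1545
back: M1=-5/6−1/4·1642/1545=-566/515
M: M0=0, M1=-566/515, M2=1642/1545, M3=56/309, M4=-1264/515, M5=0
seg 0: a=-5, c=M0/2=0, d=(M1−M0)/(6·3)=-283/4635, b=Δ0−h0·(2M0+M1)/6=2909/1545
seg 1: a=-1, c=M1/2=-283/515, d=(M2−M1)/(6·3)=334/2781, b=Δ1−h1·(2M1+M2)/6=362/1545
seg 2: a=-2, c=M2/2=821/1545, d=(M3−M2)/(6·3)=-227/4635, b=Δ2−h2·(2M2+M3)/6=278/1545
seg 3: a=2, c=M3/2=28/309, d=(M4−M3)/(6·3)=-2036/13905, b=Δ3−h3·(2M3+M4)/6=3161/1545
seg 4: a=5, c=M4/2=-632/515, d=(M5−M4)/(6·2)=316/1545, b=Δ4−h4·(2M4+M5)/6=-2107/1545
t_q=39/4 → seg 3, τ=3/4; S=2+3161/1545·τ+28/309·τ²+-2036/13905·τ³=5807/1648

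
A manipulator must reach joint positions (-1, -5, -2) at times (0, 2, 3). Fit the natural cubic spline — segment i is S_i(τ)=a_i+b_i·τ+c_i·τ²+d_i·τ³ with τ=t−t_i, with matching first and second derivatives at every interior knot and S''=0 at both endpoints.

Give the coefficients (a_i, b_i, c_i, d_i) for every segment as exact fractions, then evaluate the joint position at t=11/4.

  seg 0: a=-1 b=-11/3 c=0 d=5/12
  seg 1: a=-5 b=4/3 c=5/2 d=-5/6
S(11/4) = -377/128

Δ: Δ0=-2, Δ1=3
row 1: diag=6, rhs=30; c'=1/6, d'=5
back: M1=5
M: M0=0, M1=5, M2=0
seg 0: a=-1, c=M0/2=0, d=(M1−M0)/(6·2)=5/12, b=Δ0−h0·(2M0+M1)/6=-11/3
seg 1: a=-5, c=M1/2=5/2, d=(M2−M1)/(6·1)=-5/6, b=Δ1−h1·(2M1+M2)/6=4/3
t_q=11/4 → seg 1, τ=3/4; S=-5+4/3·τ+5/2·τ²+-5/6·τ³=-377/128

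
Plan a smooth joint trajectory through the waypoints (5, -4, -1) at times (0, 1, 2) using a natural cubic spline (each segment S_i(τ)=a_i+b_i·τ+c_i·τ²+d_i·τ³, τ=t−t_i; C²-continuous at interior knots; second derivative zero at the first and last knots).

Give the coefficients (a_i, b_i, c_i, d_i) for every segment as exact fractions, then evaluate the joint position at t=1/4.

Δ: Δ0=-9, Δ1=3
row 1: diag=4, rhs=72; c'=1/4, d'=18
back: M1=18
M: M0=0, M1=18, M2=0
seg 0: a=5, c=M0/2=0, d=(M1−M0)/(6·1)=3, b=Δ0−h0·(2M0+M1)/6=-12
seg 1: a=-4, c=M1/2=9, d=(M2−M1)/(6·1)=-3, b=Δ1−h1·(2M1+M2)/6=-3
t_q=1/4 → seg 0, τ=1/4; S=5+-12·τ+0·τ²+3·τ³=131/64

  seg 0: a=5 b=-12 c=0 d=3
  seg 1: a=-4 b=-3 c=9 d=-3
S(1/4) = 131/64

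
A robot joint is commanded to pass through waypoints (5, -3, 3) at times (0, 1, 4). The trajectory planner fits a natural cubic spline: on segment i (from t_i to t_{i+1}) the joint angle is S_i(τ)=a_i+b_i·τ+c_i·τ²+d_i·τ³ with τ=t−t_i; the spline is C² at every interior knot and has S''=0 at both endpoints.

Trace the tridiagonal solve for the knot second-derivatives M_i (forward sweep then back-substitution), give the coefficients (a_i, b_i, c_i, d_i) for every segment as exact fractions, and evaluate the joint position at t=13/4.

  seg 0: a=5 b=-37/4 c=0 d=5/4
  seg 1: a=-3 b=-11/2 c=15/4 d=-5/12
S(13/4) = -291/256

Δ: Δ0=-8, Δ1=2
row 1: diag=8, rhs=60; c'=3/8, d'=15/2
back: M1=15/2
M: M0=0, M1=15/2, M2=0
seg 0: a=5, c=M0/2=0, d=(M1−M0)/(6·1)=5/4, b=Δ0−h0·(2M0+M1)/6=-37/4
seg 1: a=-3, c=M1/2=15/4, d=(M2−M1)/(6·3)=-5/12, b=Δ1−h1·(2M1+M2)/6=-11/2
t_q=13/4 → seg 1, τ=9/4; S=-3+-11/2·τ+15/4·τ²+-5/12·τ³=-291/256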